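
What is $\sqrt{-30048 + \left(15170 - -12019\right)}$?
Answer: $i \sqrt{2859} \approx 53.47 i$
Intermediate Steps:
$\sqrt{-30048 + \left(15170 - -12019\right)} = \sqrt{-30048 + \left(15170 + 12019\right)} = \sqrt{-30048 + 27189} = \sqrt{-2859} = i \sqrt{2859}$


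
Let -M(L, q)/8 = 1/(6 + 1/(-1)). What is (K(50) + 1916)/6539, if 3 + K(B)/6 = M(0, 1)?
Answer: 9442/32695 ≈ 0.28879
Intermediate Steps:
M(L, q) = -8/5 (M(L, q) = -8/(6 + 1/(-1)) = -8/(6 - 1) = -8/5)
K(B) = -138/5 (K(B) = -18 + 6*(-8/5) = -18 - 48/5 = -138/5)
(K(50) + 1916)/6539 = (-138/5 + 1916)/6539 = (9442/5)*(1/6539) = 9442/32695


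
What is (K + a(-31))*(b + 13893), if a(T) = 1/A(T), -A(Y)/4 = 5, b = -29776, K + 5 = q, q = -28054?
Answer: 8913237823/20 ≈ 4.4566e+8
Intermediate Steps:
K = -28059 (K = -5 - 28054 = -28059)
A(Y) = -20 (A(Y) = -4*5 = -20)
a(T) = -1/20 (a(T) = 1/(-20) = -1/20)
(K + a(-31))*(b + 13893) = (-28059 - 1/20)*(-29776 + 13893) = -561181/20*(-15883) = 8913237823/20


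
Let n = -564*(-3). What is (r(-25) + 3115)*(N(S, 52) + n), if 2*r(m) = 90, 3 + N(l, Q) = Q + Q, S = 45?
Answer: 5665880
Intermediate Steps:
N(l, Q) = -3 + 2*Q (N(l, Q) = -3 + (Q + Q) = -3 + 2*Q)
r(m) = 45 (r(m) = (½)*90 = 45)
n = 1692
(r(-25) + 3115)*(N(S, 52) + n) = (45 + 3115)*((-3 + 2*52) + 1692) = 3160*((-3 + 104) + 1692) = 3160*(101 + 1692) = 3160*1793 = 5665880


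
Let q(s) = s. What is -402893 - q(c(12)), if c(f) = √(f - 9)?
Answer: -402893 - √3 ≈ -4.0289e+5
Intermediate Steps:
c(f) = √(-9 + f)
-402893 - q(c(12)) = -402893 - √(-9 + 12) = -402893 - √3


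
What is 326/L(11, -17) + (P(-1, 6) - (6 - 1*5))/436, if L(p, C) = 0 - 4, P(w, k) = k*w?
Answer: -35541/436 ≈ -81.516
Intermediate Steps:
L(p, C) = -4
326/L(11, -17) + (P(-1, 6) - (6 - 1*5))/436 = 326/(-4) + (6*(-1) - (6 - 1*5))/436 = 326*(-1/4) + (-6 - (6 - 5))*(1/436) = -163/2 + (-6 - 1*1)*(1/436) = -163/2 + (-6 - 1)*(1/436) = -163/2 - 7*1/436 = -163/2 - 7/436 = -35541/436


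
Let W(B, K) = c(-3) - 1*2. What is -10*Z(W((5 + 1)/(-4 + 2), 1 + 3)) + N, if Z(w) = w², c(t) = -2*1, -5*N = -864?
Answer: 64/5 ≈ 12.800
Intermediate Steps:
N = 864/5 (N = -⅕*(-864) = 864/5 ≈ 172.80)
c(t) = -2
W(B, K) = -4 (W(B, K) = -2 - 1*2 = -2 - 2 = -4)
-10*Z(W((5 + 1)/(-4 + 2), 1 + 3)) + N = -10*(-4)² + 864/5 = -10*16 + 864/5 = -160 + 864/5 = 64/5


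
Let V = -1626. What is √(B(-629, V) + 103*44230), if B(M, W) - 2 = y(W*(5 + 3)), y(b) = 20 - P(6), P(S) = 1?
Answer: √4555711 ≈ 2134.4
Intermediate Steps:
y(b) = 19 (y(b) = 20 - 1*1 = 20 - 1 = 19)
B(M, W) = 21 (B(M, W) = 2 + 19 = 21)
√(B(-629, V) + 103*44230) = √(21 + 103*44230) = √(21 + 4555690) = √4555711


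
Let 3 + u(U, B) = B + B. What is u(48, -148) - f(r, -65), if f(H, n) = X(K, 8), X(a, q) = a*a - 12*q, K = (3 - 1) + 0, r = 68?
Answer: -207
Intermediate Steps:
K = 2 (K = 2 + 0 = 2)
X(a, q) = a² - 12*q
f(H, n) = -92 (f(H, n) = 2² - 12*8 = 4 - 96 = -92)
u(U, B) = -3 + 2*B (u(U, B) = -3 + (B + B) = -3 + 2*B)
u(48, -148) - f(r, -65) = (-3 + 2*(-148)) - 1*(-92) = (-3 - 296) + 92 = -299 + 92 = -207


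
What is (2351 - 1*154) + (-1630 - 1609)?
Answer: -1042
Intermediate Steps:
(2351 - 1*154) + (-1630 - 1609) = (2351 - 154) - 3239 = 2197 - 3239 = -1042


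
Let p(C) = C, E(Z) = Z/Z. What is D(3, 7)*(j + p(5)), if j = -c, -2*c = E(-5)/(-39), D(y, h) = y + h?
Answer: 1945/39 ≈ 49.872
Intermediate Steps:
E(Z) = 1
D(y, h) = h + y
c = 1/78 (c = -1/(2*(-39)) = -(-1)/(2*39) = -1/2*(-1/39) = 1/78 ≈ 0.012821)
j = -1/78 (j = -1*1/78 = -1/78 ≈ -0.012821)
D(3, 7)*(j + p(5)) = (7 + 3)*(-1/78 + 5) = 10*(389/78) = 1945/39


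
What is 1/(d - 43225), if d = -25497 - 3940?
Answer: -1/72662 ≈ -1.3762e-5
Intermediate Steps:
d = -29437
1/(d - 43225) = 1/(-29437 - 43225) = 1/(-72662) = -1/72662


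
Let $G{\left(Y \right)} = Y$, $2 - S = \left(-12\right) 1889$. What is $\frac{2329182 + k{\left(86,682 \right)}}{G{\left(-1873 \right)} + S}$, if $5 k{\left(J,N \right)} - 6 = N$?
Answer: $\frac{11646598}{103985} \approx 112.0$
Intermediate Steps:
$S = 22670$ ($S = 2 - \left(-12\right) 1889 = 2 - -22668 = 2 + 22668 = 22670$)
$k{\left(J,N \right)} = \frac{6}{5} + \frac{N}{5}$
$\frac{2329182 + k{\left(86,682 \right)}}{G{\left(-1873 \right)} + S} = \frac{2329182 + \left(\frac{6}{5} + \frac{1}{5} \cdot 682\right)}{-1873 + 22670} = \frac{2329182 + \left(\frac{6}{5} + \frac{682}{5}\right)}{20797} = \left(2329182 + \frac{688}{5}\right) \frac{1}{20797} = \frac{11646598}{5} \cdot \frac{1}{20797} = \frac{11646598}{103985}$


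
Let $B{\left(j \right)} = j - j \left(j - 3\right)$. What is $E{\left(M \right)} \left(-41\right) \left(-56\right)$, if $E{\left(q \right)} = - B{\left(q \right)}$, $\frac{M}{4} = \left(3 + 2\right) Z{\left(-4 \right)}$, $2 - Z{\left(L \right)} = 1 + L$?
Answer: $22041600$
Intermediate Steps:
$Z{\left(L \right)} = 1 - L$ ($Z{\left(L \right)} = 2 - \left(1 + L\right) = 1 - L$)
$B{\left(j \right)} = j - j \left(-3 + j\right)$
$M = 100$ ($M = 4 \left(3 + 2\right) \left(1 - -4\right) = 4 \cdot 5 \left(1 + 4\right) = 4 \cdot 5 \cdot 5 = 4 \cdot 25 = 100$)
$E{\left(q \right)} = - q \left(4 - q\right)$
$E{\left(M \right)} \left(-41\right) \left(-56\right) = 100 \left(-4 + 100\right) \left(-41\right) \left(-56\right) = 100 \cdot 96 \left(-41\right) \left(-56\right) = 9600 \left(-41\right) \left(-56\right) = \left(-393600\right) \left(-56\right) = 22041600$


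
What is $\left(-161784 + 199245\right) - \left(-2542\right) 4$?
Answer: $47629$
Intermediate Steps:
$\left(-161784 + 199245\right) - \left(-2542\right) 4 = 37461 - -10168 = 37461 + 10168 = 47629$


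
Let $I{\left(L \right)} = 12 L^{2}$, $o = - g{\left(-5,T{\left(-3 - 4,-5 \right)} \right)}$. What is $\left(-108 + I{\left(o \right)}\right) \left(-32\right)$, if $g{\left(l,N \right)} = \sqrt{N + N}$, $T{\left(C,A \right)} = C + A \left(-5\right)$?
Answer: $-10368$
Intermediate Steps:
$T{\left(C,A \right)} = C - 5 A$
$g{\left(l,N \right)} = \sqrt{2} \sqrt{N}$ ($g{\left(l,N \right)} = \sqrt{2 N} = \sqrt{2} \sqrt{N}$)
$o = -6$ ($o = - \sqrt{2} \sqrt{\left(-3 - 4\right) - -25} = - \sqrt{2} \sqrt{-7 + 25} = - \sqrt{2} \sqrt{18} = - \sqrt{2} \cdot 3 \sqrt{2} = \left(-1\right) 6 = -6$)
$\left(-108 + I{\left(o \right)}\right) \left(-32\right) = \left(-108 + 12 \left(-6\right)^{2}\right) \left(-32\right) = \left(-108 + 12 \cdot 36\right) \left(-32\right) = \left(-108 + 432\right) \left(-32\right) = 324 \left(-32\right) = -10368$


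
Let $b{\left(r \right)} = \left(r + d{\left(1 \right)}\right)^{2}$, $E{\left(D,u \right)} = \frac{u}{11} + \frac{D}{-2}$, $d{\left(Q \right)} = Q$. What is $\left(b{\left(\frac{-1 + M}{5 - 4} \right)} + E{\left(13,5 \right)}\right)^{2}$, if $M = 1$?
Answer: $\frac{12321}{484} \approx 25.457$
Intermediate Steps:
$E{\left(D,u \right)} = - \frac{D}{2} + \frac{u}{11}$ ($E{\left(D,u \right)} = u \frac{1}{11} + D \left(- \frac{1}{2}\right) = \frac{u}{11} - \frac{D}{2} = - \frac{D}{2} + \frac{u}{11}$)
$b{\left(r \right)} = \left(1 + r\right)^{2}$ ($b{\left(r \right)} = \left(r + 1\right)^{2} = \left(1 + r\right)^{2}$)
$\left(b{\left(\frac{-1 + M}{5 - 4} \right)} + E{\left(13,5 \right)}\right)^{2} = \left(\left(1 + \frac{-1 + 1}{5 - 4}\right)^{2} + \left(\left(- \frac{1}{2}\right) 13 + \frac{1}{11} \cdot 5\right)\right)^{2} = \left(\left(1 + \frac{0}{1}\right)^{2} + \left(- \frac{13}{2} + \frac{5}{11}\right)\right)^{2} = \left(\left(1 + 0 \cdot 1\right)^{2} - \frac{133}{22}\right)^{2} = \left(\left(1 + 0\right)^{2} - \frac{133}{22}\right)^{2} = \left(1^{2} - \frac{133}{22}\right)^{2} = \left(1 - \frac{133}{22}\right)^{2} = \left(- \frac{111}{22}\right)^{2} = \frac{12321}{484}$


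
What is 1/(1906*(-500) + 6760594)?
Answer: 1/5807594 ≈ 1.7219e-7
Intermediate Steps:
1/(1906*(-500) + 6760594) = 1/(-953000 + 6760594) = 1/5807594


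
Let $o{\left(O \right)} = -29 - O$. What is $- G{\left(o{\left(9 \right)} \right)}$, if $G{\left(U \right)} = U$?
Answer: $38$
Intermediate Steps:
$- G{\left(o{\left(9 \right)} \right)} = - (-29 - 9) = \left(-1\right) \left(-38\right) = 38$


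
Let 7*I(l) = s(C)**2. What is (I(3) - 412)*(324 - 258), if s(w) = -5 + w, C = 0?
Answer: -188694/7 ≈ -26956.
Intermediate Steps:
I(l) = 25/7 (I(l) = (-5 + 0)**2/7 = (1/7)*(-5)**2 = (1/7)*25 = 25/7)
(I(3) - 412)*(324 - 258) = (25/7 - 412)*(324 - 258) = -2859/7*66 = -188694/7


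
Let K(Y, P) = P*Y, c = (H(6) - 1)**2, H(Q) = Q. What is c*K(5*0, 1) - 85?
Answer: -85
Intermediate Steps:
c = 25 (c = (6 - 1)**2 = 5**2 = 25)
c*K(5*0, 1) - 85 = 25*(1*(5*0)) - 85 = 25*(1*0) - 85 = 25*0 - 85 = 0 - 85 = -85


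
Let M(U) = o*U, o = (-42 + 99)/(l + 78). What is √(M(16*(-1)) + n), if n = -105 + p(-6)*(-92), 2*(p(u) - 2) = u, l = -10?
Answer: I*√7633/17 ≈ 5.1392*I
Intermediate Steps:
p(u) = 2 + u/2
o = 57/68 (o = (-42 + 99)/(-10 + 78) = 57/68 ≈ 0.83823)
n = -13 (n = -105 + (2 + (½)*(-6))*(-92) = -105 + (2 - 3)*(-92) = -105 - 1*(-92) = -105 + 92 = -13)
M(U) = 57*U/68
√(M(16*(-1)) + n) = √(57*(16*(-1))/68 - 13) = √((57/68)*(-16) - 13) = √(-228/17 - 13) = √(-449/17) = I*√7633/17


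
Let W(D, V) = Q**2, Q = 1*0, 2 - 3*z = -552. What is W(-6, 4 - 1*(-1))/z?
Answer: 0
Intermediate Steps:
z = 554/3 (z = 2/3 - 1/3*(-552) = 2/3 + 184 = 554/3 ≈ 184.67)
Q = 0
W(D, V) = 0 (W(D, V) = 0**2 = 0)
W(-6, 4 - 1*(-1))/z = 0/(554/3) = 0*(3/554) = 0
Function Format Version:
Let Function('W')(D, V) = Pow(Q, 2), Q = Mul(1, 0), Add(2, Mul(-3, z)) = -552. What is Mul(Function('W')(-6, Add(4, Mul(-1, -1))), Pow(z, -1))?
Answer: 0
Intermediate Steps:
z = Rational(554, 3) (z = Add(Rational(2, 3), Mul(Rational(-1, 3), -552)) = Add(Rational(2, 3), 184) = Rational(554, 3) ≈ 184.67)
Q = 0
Function('W')(D, V) = 0 (Function('W')(D, V) = Pow(0, 2) = 0)
Mul(Function('W')(-6, Add(4, Mul(-1, -1))), Pow(z, -1)) = Mul(0, Pow(Rational(554, 3), -1)) = Mul(0, Rational(3, 554)) = 0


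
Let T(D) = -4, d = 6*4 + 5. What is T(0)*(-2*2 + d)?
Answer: -100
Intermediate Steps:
d = 29 (d = 24 + 5 = 29)
T(0)*(-2*2 + d) = -4*(-2*2 + 29) = -4*(-4 + 29) = -4*25 = -100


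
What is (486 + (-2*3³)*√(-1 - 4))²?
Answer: 221616 - 52488*I*√5 ≈ 2.2162e+5 - 1.1737e+5*I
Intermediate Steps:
(486 + (-2*3³)*√(-1 - 4))² = (486 + (-2*27)*√(-5))² = (486 - 54*I*√5)²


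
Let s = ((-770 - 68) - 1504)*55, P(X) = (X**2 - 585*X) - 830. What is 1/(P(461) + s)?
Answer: -1/186804 ≈ -5.3532e-6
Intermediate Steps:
P(X) = -830 + X**2 - 585*X
s = -128810 (s = (-838 - 1504)*55 = -2342*55 = -128810)
1/(P(461) + s) = 1/((-830 + 461**2 - 585*461) - 128810) = 1/((-830 + 212521 - 269685) - 128810) = 1/(-57994 - 128810) = 1/(-186804) = -1/186804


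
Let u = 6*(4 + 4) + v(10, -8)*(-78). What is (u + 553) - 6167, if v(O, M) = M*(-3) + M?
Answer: -6814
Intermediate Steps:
v(O, M) = -2*M (v(O, M) = -3*M + M = -2*M)
u = -1200 (u = 6*(4 + 4) - 2*(-8)*(-78) = 6*8 + 16*(-78) = 48 - 1248 = -1200)
(u + 553) - 6167 = (-1200 + 553) - 6167 = -647 - 6167 = -6814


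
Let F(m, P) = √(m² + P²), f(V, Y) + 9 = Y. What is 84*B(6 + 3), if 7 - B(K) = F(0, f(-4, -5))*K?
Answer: -9996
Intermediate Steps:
f(V, Y) = -9 + Y
F(m, P) = √(P² + m²)
B(K) = 7 - 14*K (B(K) = 7 - √((-9 - 5)² + 0²)*K = 7 - √((-14)² + 0)*K = 7 - √(196 + 0)*K = 7 - √196*K = 7 - 14*K)
84*B(6 + 3) = 84*(7 - 14*(6 + 3)) = 84*(7 - 14*9) = 84*(7 - 126) = 84*(-119) = -9996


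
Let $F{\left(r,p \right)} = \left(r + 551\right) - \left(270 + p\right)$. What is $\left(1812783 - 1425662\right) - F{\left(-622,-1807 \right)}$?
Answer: $385655$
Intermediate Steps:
$F{\left(r,p \right)} = 281 + r - p$ ($F{\left(r,p \right)} = \left(551 + r\right) - \left(270 + p\right) = 281 + r - p$)
$\left(1812783 - 1425662\right) - F{\left(-622,-1807 \right)} = \left(1812783 - 1425662\right) - \left(281 - 622 - -1807\right) = 387121 - \left(281 - 622 + 1807\right) = 387121 - 1466 = 385655$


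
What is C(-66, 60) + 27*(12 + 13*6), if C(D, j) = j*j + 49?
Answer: 6079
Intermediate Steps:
C(D, j) = 49 + j² (C(D, j) = j² + 49 = 49 + j²)
C(-66, 60) + 27*(12 + 13*6) = (49 + 60²) + 27*(12 + 13*6) = (49 + 3600) + 27*(12 + 78) = 3649 + 27*90 = 3649 + 2430 = 6079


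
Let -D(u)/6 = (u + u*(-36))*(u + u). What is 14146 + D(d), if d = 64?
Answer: 1734466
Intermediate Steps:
D(u) = 420*u² (D(u) = -6*(u + u*(-36))*(u + u) = -6*(u - 36*u)*2*u = -6*(-35*u)*2*u = -(-420)*u² = 420*u²)
14146 + D(d) = 14146 + 420*64² = 14146 + 420*4096 = 14146 + 1720320 = 1734466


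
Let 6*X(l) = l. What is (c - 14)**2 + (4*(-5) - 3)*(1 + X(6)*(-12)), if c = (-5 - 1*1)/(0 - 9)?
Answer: 3877/9 ≈ 430.78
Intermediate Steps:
X(l) = l/6
c = 2/3 (c = (-5 - 1)/(-9) = -6*(-1/9) = 2/3 ≈ 0.66667)
(c - 14)**2 + (4*(-5) - 3)*(1 + X(6)*(-12)) = (2/3 - 14)**2 + (4*(-5) - 3)*(1 + ((1/6)*6)*(-12)) = (-40/3)**2 + (-20 - 3)*(1 + 1*(-12)) = 1600/9 - 23*(1 - 12) = 1600/9 - 23*(-11) = 1600/9 + 253 = 3877/9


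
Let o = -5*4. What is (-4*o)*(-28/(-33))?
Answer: 2240/33 ≈ 67.879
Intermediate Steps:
o = -20
(-4*o)*(-28/(-33)) = (-4*(-20))*(-28/(-33)) = 80*(-28*(-1/33)) = 80*(28/33) = 2240/33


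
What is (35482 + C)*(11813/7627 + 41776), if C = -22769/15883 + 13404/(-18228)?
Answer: 38964626308908668940/26287302097 ≈ 1.4823e+9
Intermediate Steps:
C = -7475346/3446611 (C = -22769*1/15883 + 13404*(-1/18228) = -22769/15883 - 1117/1519 = -7475346/3446611 ≈ -2.1689)
(35482 + C)*(11813/7627 + 41776) = (35482 - 7475346/3446611)*(11813/7627 + 41776) = 122285176156*(11813*(1/7627) + 41776)/3446611 = 122285176156*(11813/7627 + 41776)/3446611 = (122285176156/3446611)*(318637365/7627) = 38964626308908668940/26287302097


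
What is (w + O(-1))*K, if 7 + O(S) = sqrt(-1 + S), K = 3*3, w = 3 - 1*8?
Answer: -108 + 9*I*sqrt(2) ≈ -108.0 + 12.728*I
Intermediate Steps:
w = -5 (w = 3 - 8 = -5)
K = 9
O(S) = -7 + sqrt(-1 + S)
(w + O(-1))*K = (-5 + (-7 + sqrt(-1 - 1)))*9 = (-5 + (-7 + sqrt(-2)))*9 = (-5 + (-7 + I*sqrt(2)))*9 = (-12 + I*sqrt(2))*9 = -108 + 9*I*sqrt(2)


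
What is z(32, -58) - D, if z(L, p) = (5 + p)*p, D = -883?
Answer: 3957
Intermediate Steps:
z(L, p) = p*(5 + p)
z(32, -58) - D = -58*(5 - 58) - 1*(-883) = -58*(-53) + 883 = 3074 + 883 = 3957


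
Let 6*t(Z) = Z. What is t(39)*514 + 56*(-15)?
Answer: 2501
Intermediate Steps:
t(Z) = Z/6
t(39)*514 + 56*(-15) = ((⅙)*39)*514 + 56*(-15) = (13/2)*514 - 840 = 3341 - 840 = 2501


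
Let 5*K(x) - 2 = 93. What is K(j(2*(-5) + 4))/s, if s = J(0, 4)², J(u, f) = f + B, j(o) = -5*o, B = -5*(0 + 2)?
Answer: 19/36 ≈ 0.52778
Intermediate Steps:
B = -10 (B = -5*2 = -10)
K(x) = 19 (K(x) = ⅖ + (⅕)*93 = ⅖ + 93/5 = 19)
J(u, f) = -10 + f (J(u, f) = f - 10 = -10 + f)
s = 36 (s = (-10 + 4)² = (-6)² = 36)
K(j(2*(-5) + 4))/s = 19/36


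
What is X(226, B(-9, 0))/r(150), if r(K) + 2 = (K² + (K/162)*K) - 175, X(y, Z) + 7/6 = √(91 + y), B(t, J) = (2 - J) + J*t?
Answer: -21/404314 + 9*√317/202157 ≈ 0.00074071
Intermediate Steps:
B(t, J) = 2 - J + J*t
X(y, Z) = -7/6 + √(91 + y)
r(K) = -177 + 163*K²/162 (r(K) = -2 + ((K² + (K/162)*K) - 175) = -2 + ((K² + K²/162) - 175) = -2 + (163*K²/162 - 175) = -2 + (-175 + 163*K²/162) = -177 + 163*K²/162)
X(226, B(-9, 0))/r(150) = (-7/6 + √(91 + 226))/(-177 + (163/162)*150²) = (-7/6 + √317)/(-177 + (163/162)*22500) = (-7/6 + √317)/(-177 + 203750/9) = (-7/6 + √317)/(202157/9) = (-7/6 + √317)*(9/202157) = -21/404314 + 9*√317/202157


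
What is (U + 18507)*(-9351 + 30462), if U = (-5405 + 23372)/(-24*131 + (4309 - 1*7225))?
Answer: 789090145761/2020 ≈ 3.9064e+8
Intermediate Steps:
U = -5989/2020 (U = 17967/(-3144 + (4309 - 7225)) = 17967/(-3144 - 2916) = 17967/(-6060) = 17967*(-1/6060) = -5989/2020 ≈ -2.9649)
(U + 18507)*(-9351 + 30462) = (-5989/2020 + 18507)*(-9351 + 30462) = (37378151/2020)*21111 = 789090145761/2020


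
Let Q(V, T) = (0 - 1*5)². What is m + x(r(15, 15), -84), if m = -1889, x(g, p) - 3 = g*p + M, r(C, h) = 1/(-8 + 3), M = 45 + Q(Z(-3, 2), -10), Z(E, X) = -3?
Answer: -8996/5 ≈ -1799.2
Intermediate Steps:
Q(V, T) = 25 (Q(V, T) = (0 - 5)² = (-5)² = 25)
M = 70 (M = 45 + 25 = 70)
r(C, h) = -⅕ (r(C, h) = 1/(-5) = -⅕)
x(g, p) = 73 + g*p (x(g, p) = 3 + (g*p + 70) = 3 + (70 + g*p) = 73 + g*p)
m + x(r(15, 15), -84) = -1889 + (73 - ⅕*(-84)) = -1889 + (73 + 84/5) = -1889 + 449/5 = -8996/5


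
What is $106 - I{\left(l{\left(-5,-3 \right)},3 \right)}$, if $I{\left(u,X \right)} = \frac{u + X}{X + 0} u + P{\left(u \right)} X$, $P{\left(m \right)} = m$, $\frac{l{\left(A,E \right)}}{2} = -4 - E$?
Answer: $\frac{338}{3} \approx 112.67$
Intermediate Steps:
$l{\left(A,E \right)} = -8 - 2 E$ ($l{\left(A,E \right)} = 2 \left(-4 - E\right) = -8 - 2 E$)
$I{\left(u,X \right)} = X u + \frac{u \left(X + u\right)}{X}$ ($I{\left(u,X \right)} = \frac{u + X}{X + 0} u + u X = \frac{X + u}{X} u + X u = \frac{u \left(X + u\right)}{X} + X u = X u + \frac{u \left(X + u\right)}{X}$)
$106 - I{\left(l{\left(-5,-3 \right)},3 \right)} = 106 - \frac{\left(-8 - -6\right) \left(\left(-8 - -6\right) + 3 \left(1 + 3\right)\right)}{3} = 106 - \left(-8 + 6\right) \frac{1}{3} \left(\left(-8 + 6\right) + 3 \cdot 4\right) = 106 - \left(-2\right) \frac{1}{3} \left(-2 + 12\right) = 106 - \left(-2\right) \frac{1}{3} \cdot 10 = 106 - - \frac{20}{3} = 106 + \frac{20}{3} = \frac{338}{3}$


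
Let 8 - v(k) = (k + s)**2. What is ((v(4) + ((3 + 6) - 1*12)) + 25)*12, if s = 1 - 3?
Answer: 312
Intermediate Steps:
s = -2
v(k) = 8 - (-2 + k)**2 (v(k) = 8 - (k - 2)**2 = 8 - (-2 + k)**2)
((v(4) + ((3 + 6) - 1*12)) + 25)*12 = (((8 - (-2 + 4)**2) + ((3 + 6) - 1*12)) + 25)*12 = (((8 - 1*2**2) + (9 - 12)) + 25)*12 = (((8 - 1*4) - 3) + 25)*12 = (((8 - 4) - 3) + 25)*12 = ((4 - 3) + 25)*12 = (1 + 25)*12 = 26*12 = 312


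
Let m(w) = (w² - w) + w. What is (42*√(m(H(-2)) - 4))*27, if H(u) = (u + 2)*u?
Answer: 2268*I ≈ 2268.0*I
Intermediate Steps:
H(u) = u*(2 + u) (H(u) = (2 + u)*u = u*(2 + u))
m(w) = w²
(42*√(m(H(-2)) - 4))*27 = (42*√((-2*(2 - 2))² - 4))*27 = (42*√((-2*0)² - 4))*27 = (42*√(0² - 4))*27 = (42*√(0 - 4))*27 = (42*√(-4))*27 = (42*(2*I))*27 = (84*I)*27 = 2268*I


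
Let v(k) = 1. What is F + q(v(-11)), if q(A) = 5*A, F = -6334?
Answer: -6329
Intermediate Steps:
F + q(v(-11)) = -6334 + 5*1 = -6334 + 5 = -6329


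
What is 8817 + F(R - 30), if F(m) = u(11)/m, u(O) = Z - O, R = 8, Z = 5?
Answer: 96990/11 ≈ 8817.3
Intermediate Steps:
u(O) = 5 - O
F(m) = -6/m (F(m) = (5 - 1*11)/m = (5 - 11)/m = -6/m)
8817 + F(R - 30) = 8817 - 6/(8 - 30) = 8817 - 6/(-22) = 8817 - 6*(-1/22) = 8817 + 3/11 = 96990/11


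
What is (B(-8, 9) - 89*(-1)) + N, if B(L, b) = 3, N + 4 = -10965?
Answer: -10877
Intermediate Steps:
N = -10969 (N = -4 - 10965 = -10969)
(B(-8, 9) - 89*(-1)) + N = (3 - 89*(-1)) - 10969 = (3 + 89) - 10969 = 92 - 10969 = -10877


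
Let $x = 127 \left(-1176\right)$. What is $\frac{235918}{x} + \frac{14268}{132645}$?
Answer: $- \frac{4860398129}{3301799340} \approx -1.472$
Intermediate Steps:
$x = -149352$
$\frac{235918}{x} + \frac{14268}{132645} = \frac{235918}{-149352} + \frac{14268}{132645} = 235918 \left(- \frac{1}{149352}\right) + 14268 \cdot \frac{1}{132645} = - \frac{117959}{74676} + \frac{4756}{44215} = - \frac{4860398129}{3301799340}$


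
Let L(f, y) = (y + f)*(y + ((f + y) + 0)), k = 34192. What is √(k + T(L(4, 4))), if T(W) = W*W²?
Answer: 4*√57433 ≈ 958.61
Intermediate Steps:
L(f, y) = (f + y)*(f + 2*y) (L(f, y) = (f + y)*(y + (f + y)) = (f + y)*(f + 2*y))
T(W) = W³
√(k + T(L(4, 4))) = √(34192 + (4² + 2*4² + 3*4*4)³) = √(34192 + (16 + 2*16 + 48)³) = √(34192 + (16 + 32 + 48)³) = √(34192 + 96³) = √(34192 + 884736) = √918928 = 4*√57433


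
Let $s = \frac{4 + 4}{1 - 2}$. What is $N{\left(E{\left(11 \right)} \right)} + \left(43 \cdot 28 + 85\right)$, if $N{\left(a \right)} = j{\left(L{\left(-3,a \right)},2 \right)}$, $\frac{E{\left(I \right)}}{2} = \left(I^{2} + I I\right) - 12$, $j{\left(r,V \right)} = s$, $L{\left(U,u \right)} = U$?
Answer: $1281$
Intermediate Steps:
$s = -8$ ($s = \frac{8}{-1} = 8 \left(-1\right) = -8$)
$j{\left(r,V \right)} = -8$
$E{\left(I \right)} = -24 + 4 I^{2}$ ($E{\left(I \right)} = 2 \left(\left(I^{2} + I I\right) - 12\right) = 2 \left(\left(I^{2} + I^{2}\right) - 12\right) = 2 \left(2 I^{2} - 12\right) = 2 \left(-12 + 2 I^{2}\right) = -24 + 4 I^{2}$)
$N{\left(a \right)} = -8$
$N{\left(E{\left(11 \right)} \right)} + \left(43 \cdot 28 + 85\right) = -8 + \left(43 \cdot 28 + 85\right) = -8 + \left(1204 + 85\right) = -8 + 1289 = 1281$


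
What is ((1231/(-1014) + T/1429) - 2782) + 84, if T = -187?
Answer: -3911366905/1449006 ≈ -2699.3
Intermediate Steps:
((1231/(-1014) + T/1429) - 2782) + 84 = ((1231/(-1014) - 187/1429) - 2782) + 84 = ((1231*(-1/1014) - 187*1/1429) - 2782) + 84 = ((-1231/1014 - 187/1429) - 2782) + 84 = (-1948717/1449006 - 2782) + 84 = -4033083409/1449006 + 84 = -3911366905/1449006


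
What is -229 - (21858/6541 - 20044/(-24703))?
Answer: -37673417945/161582323 ≈ -233.15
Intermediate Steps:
-229 - (21858/6541 - 20044/(-24703)) = -229 - (21858*(1/6541) - 20044*(-1/24703)) = -229 - (21858/6541 + 20044/24703) = -229 - 1*671065978/161582323 = -229 - 671065978/161582323 = -37673417945/161582323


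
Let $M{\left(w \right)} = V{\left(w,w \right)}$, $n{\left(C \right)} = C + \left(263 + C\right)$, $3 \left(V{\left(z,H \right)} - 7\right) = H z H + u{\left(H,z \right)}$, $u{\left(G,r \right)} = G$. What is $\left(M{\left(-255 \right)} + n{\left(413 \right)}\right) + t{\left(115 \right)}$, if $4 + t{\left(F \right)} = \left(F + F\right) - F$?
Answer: $-5526003$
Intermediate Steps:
$V{\left(z,H \right)} = 7 + \frac{H}{3} + \frac{z H^{2}}{3}$ ($V{\left(z,H \right)} = 7 + \frac{H z H + H}{3} = 7 + \frac{z H^{2} + H}{3} = 7 + \frac{H + z H^{2}}{3} = 7 + \left(\frac{H}{3} + \frac{z H^{2}}{3}\right) = 7 + \frac{H}{3} + \frac{z H^{2}}{3}$)
$n{\left(C \right)} = 263 + 2 C$
$M{\left(w \right)} = 7 + \frac{w}{3} + \frac{w^{3}}{3}$ ($M{\left(w \right)} = 7 + \frac{w}{3} + \frac{w w^{2}}{3} = 7 + \frac{w}{3} + \frac{w^{3}}{3}$)
$t{\left(F \right)} = -4 + F$ ($t{\left(F \right)} = -4 + \left(\left(F + F\right) - F\right) = -4 + \left(2 F - F\right) = -4 + F$)
$\left(M{\left(-255 \right)} + n{\left(413 \right)}\right) + t{\left(115 \right)} = \left(\left(7 + \frac{1}{3} \left(-255\right) + \frac{\left(-255\right)^{3}}{3}\right) + \left(263 + 2 \cdot 413\right)\right) + \left(-4 + 115\right) = \left(\left(7 - 85 + \frac{1}{3} \left(-16581375\right)\right) + \left(263 + 826\right)\right) + 111 = \left(\left(7 - 85 - 5527125\right) + 1089\right) + 111 = \left(-5527203 + 1089\right) + 111 = -5526114 + 111 = -5526003$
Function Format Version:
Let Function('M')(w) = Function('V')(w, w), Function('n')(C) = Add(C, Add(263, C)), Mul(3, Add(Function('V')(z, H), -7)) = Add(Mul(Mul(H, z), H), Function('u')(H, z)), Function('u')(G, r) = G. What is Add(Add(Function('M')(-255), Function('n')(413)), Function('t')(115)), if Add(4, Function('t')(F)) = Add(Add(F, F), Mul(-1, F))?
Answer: -5526003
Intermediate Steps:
Function('V')(z, H) = Add(7, Mul(Rational(1, 3), H), Mul(Rational(1, 3), z, Pow(H, 2))) (Function('V')(z, H) = Add(7, Mul(Rational(1, 3), Add(Mul(Mul(H, z), H), H))) = Add(7, Mul(Rational(1, 3), Add(Mul(z, Pow(H, 2)), H))) = Add(7, Mul(Rational(1, 3), Add(H, Mul(z, Pow(H, 2))))) = Add(7, Add(Mul(Rational(1, 3), H), Mul(Rational(1, 3), z, Pow(H, 2)))) = Add(7, Mul(Rational(1, 3), H), Mul(Rational(1, 3), z, Pow(H, 2))))
Function('n')(C) = Add(263, Mul(2, C))
Function('M')(w) = Add(7, Mul(Rational(1, 3), w), Mul(Rational(1, 3), Pow(w, 3))) (Function('M')(w) = Add(7, Mul(Rational(1, 3), w), Mul(Rational(1, 3), w, Pow(w, 2))) = Add(7, Mul(Rational(1, 3), w), Mul(Rational(1, 3), Pow(w, 3))))
Function('t')(F) = Add(-4, F) (Function('t')(F) = Add(-4, Add(Add(F, F), Mul(-1, F))) = Add(-4, Add(Mul(2, F), Mul(-1, F))) = Add(-4, F))
Add(Add(Function('M')(-255), Function('n')(413)), Function('t')(115)) = Add(Add(Add(7, Mul(Rational(1, 3), -255), Mul(Rational(1, 3), Pow(-255, 3))), Add(263, Mul(2, 413))), Add(-4, 115)) = Add(Add(Add(7, -85, Mul(Rational(1, 3), -16581375)), Add(263, 826)), 111) = Add(Add(Add(7, -85, -5527125), 1089), 111) = Add(Add(-5527203, 1089), 111) = Add(-5526114, 111) = -5526003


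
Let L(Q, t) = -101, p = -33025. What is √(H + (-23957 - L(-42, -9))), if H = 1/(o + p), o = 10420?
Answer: I*√12190082635005/22605 ≈ 154.45*I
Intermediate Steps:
H = -1/22605 (H = 1/(10420 - 33025) = 1/(-22605) = -1/22605 ≈ -4.4238e-5)
√(H + (-23957 - L(-42, -9))) = √(-1/22605 + (-23957 - 1*(-101))) = √(-1/22605 + (-23957 + 101)) = √(-1/22605 - 23856) = √(-539264881/22605) = I*√12190082635005/22605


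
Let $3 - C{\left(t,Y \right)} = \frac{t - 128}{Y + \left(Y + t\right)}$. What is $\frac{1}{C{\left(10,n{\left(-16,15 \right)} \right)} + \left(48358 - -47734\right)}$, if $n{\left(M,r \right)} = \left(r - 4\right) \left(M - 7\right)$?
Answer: $\frac{248}{23831501} \approx 1.0406 \cdot 10^{-5}$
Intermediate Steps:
$n{\left(M,r \right)} = \left(-7 + M\right) \left(-4 + r\right)$ ($n{\left(M,r \right)} = \left(-4 + r\right) \left(-7 + M\right) = \left(-7 + M\right) \left(-4 + r\right)$)
$C{\left(t,Y \right)} = 3 - \frac{-128 + t}{t + 2 Y}$ ($C{\left(t,Y \right)} = 3 - \frac{t - 128}{Y + \left(Y + t\right)} = 3 - \frac{-128 + t}{t + 2 Y}$)
$\frac{1}{C{\left(10,n{\left(-16,15 \right)} \right)} + \left(48358 - -47734\right)} = \frac{1}{\frac{2 \left(64 + 10 + 3 \left(28 - 105 - -64 - 240\right)\right)}{10 + 2 \left(28 - 105 - -64 - 240\right)} + \left(48358 - -47734\right)} = \frac{1}{\frac{2 \left(64 + 10 + 3 \left(28 - 105 + 64 - 240\right)\right)}{10 + 2 \left(28 - 105 + 64 - 240\right)} + \left(48358 + 47734\right)} = \frac{1}{\frac{2 \left(64 + 10 + 3 \left(-253\right)\right)}{10 + 2 \left(-253\right)} + 96092} = \frac{1}{\frac{2 \left(64 + 10 - 759\right)}{10 - 506} + 96092} = \frac{1}{2 \frac{1}{-496} \left(-685\right) + 96092} = \frac{1}{2 \left(- \frac{1}{496}\right) \left(-685\right) + 96092} = \frac{1}{\frac{685}{248} + 96092} = \frac{1}{\frac{23831501}{248}} = \frac{248}{23831501}$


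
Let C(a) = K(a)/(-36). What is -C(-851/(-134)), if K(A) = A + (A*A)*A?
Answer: 631575607/86619744 ≈ 7.2914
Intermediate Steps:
K(A) = A + A³ (K(A) = A + A²*A = A + A³)
C(a) = -a/36 - a³/36 (C(a) = (a + a³)/(-36) = (a + a³)*(-1/36) = -a/36 - a³/36)
-C(-851/(-134)) = -(-851/(-134))*(-1 - (-851/(-134))²)/36 = -(-851*(-1/134))*(-1 - (-851*(-1/134))²)/36 = -851*(-1 - (851/134)²)/(36*134) = -851*(-1 - 1*724201/17956)/(36*134) = -851*(-1 - 724201/17956)/(36*134) = -851*(-742157)/(36*134*17956) = -1*(-631575607/86619744) = 631575607/86619744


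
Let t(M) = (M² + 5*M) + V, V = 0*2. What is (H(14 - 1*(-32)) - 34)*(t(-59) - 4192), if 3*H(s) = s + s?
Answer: 10060/3 ≈ 3353.3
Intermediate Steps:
V = 0
t(M) = M² + 5*M (t(M) = (M² + 5*M) + 0 = M² + 5*M)
H(s) = 2*s/3 (H(s) = (s + s)/3 = (2*s)/3 = 2*s/3)
(H(14 - 1*(-32)) - 34)*(t(-59) - 4192) = (2*(14 - 1*(-32))/3 - 34)*(-59*(5 - 59) - 4192) = (2*(14 + 32)/3 - 34)*(-59*(-54) - 4192) = ((⅔)*46 - 34)*(3186 - 4192) = (92/3 - 34)*(-1006) = -10/3*(-1006) = 10060/3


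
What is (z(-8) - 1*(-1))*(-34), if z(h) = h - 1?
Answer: 272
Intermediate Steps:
z(h) = -1 + h
(z(-8) - 1*(-1))*(-34) = ((-1 - 8) - 1*(-1))*(-34) = (-9 + 1)*(-34) = -8*(-34) = 272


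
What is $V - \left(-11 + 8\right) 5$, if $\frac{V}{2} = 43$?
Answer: $101$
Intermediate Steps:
$V = 86$ ($V = 2 \cdot 43 = 86$)
$V - \left(-11 + 8\right) 5 = 86 - \left(-11 + 8\right) 5 = 86 - \left(-3\right) 5 = 86 - -15 = 86 + 15 = 101$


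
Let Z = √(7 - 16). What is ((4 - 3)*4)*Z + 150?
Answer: 150 + 12*I ≈ 150.0 + 12.0*I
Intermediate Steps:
Z = 3*I (Z = √(-9) = 3*I ≈ 3.0*I)
((4 - 3)*4)*Z + 150 = ((4 - 3)*4)*(3*I) + 150 = (1*4)*(3*I) + 150 = 4*(3*I) + 150 = 12*I + 150 = 150 + 12*I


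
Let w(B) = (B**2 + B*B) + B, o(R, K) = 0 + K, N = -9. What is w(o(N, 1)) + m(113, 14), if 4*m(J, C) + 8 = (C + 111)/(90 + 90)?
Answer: 169/144 ≈ 1.1736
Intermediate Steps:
o(R, K) = K
m(J, C) = -443/240 + C/720 (m(J, C) = -2 + ((C + 111)/(90 + 90))/4 = -2 + ((111 + C)/180)/4 = -2 + ((111 + C)*(1/180))/4 = -2 + (37/60 + C/180)/4 = -2 + (37/240 + C/720) = -443/240 + C/720)
w(B) = B + 2*B**2 (w(B) = (B**2 + B**2) + B = 2*B**2 + B = B + 2*B**2)
w(o(N, 1)) + m(113, 14) = 1*(1 + 2*1) + (-443/240 + (1/720)*14) = 1*(1 + 2) + (-443/240 + 7/360) = 1*3 - 263/144 = 3 - 263/144 = 169/144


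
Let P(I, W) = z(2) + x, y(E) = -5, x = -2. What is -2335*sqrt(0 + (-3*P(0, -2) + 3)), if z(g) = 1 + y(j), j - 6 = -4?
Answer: -2335*sqrt(21) ≈ -10700.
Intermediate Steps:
j = 2 (j = 6 - 4 = 2)
z(g) = -4 (z(g) = 1 - 5 = -4)
P(I, W) = -6 (P(I, W) = -4 - 2 = -6)
-2335*sqrt(0 + (-3*P(0, -2) + 3)) = -2335*sqrt(0 + (-3*(-6) + 3)) = -2335*sqrt(0 + (18 + 3)) = -2335*sqrt(0 + 21) = -2335*sqrt(21)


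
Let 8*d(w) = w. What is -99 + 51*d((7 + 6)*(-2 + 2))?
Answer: -99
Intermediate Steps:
d(w) = w/8
-99 + 51*d((7 + 6)*(-2 + 2)) = -99 + 51*(((7 + 6)*(-2 + 2))/8) = -99 + 51*((13*0)/8) = -99 + 51*((⅛)*0) = -99 + 51*0 = -99 + 0 = -99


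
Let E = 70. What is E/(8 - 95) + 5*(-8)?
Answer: -3550/87 ≈ -40.805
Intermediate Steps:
E/(8 - 95) + 5*(-8) = 70/(8 - 95) + 5*(-8) = 70/(-87) - 40 = 70*(-1/87) - 40 = -70/87 - 40 = -3550/87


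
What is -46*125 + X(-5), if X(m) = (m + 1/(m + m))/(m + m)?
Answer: -574949/100 ≈ -5749.5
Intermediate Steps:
X(m) = (m + 1/(2*m))/(2*m) (X(m) = (m + 1/(2*m))/((2*m)) = (m + 1/(2*m))*(1/(2*m)) = (m + 1/(2*m))/(2*m))
-46*125 + X(-5) = -46*125 + (½ + (¼)/(-5)²) = -5750 + (½ + (¼)*(1/25)) = -5750 + (½ + 1/100) = -5750 + 51/100 = -574949/100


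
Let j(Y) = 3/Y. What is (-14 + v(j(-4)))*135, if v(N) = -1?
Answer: -2025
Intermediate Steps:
(-14 + v(j(-4)))*135 = (-14 - 1)*135 = -15*135 = -2025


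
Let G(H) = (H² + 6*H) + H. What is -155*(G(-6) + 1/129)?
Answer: 119815/129 ≈ 928.80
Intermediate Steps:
G(H) = H² + 7*H
-155*(G(-6) + 1/129) = -155*(-6*(7 - 6) + 1/129) = -155*(-6*1 + 1/129) = -155*(-6 + 1/129) = -155*(-773/129) = 119815/129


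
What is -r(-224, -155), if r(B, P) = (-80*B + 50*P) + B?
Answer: -9946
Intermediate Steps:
r(B, P) = -79*B + 50*P
-r(-224, -155) = -(-79*(-224) + 50*(-155)) = -(17696 - 7750) = -1*9946 = -9946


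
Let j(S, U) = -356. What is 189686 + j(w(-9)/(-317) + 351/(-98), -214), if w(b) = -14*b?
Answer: 189330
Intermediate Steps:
189686 + j(w(-9)/(-317) + 351/(-98), -214) = 189686 - 356 = 189330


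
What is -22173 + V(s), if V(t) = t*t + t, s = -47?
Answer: -20011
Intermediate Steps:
V(t) = t + t² (V(t) = t² + t = t + t²)
-22173 + V(s) = -22173 - 47*(1 - 47) = -22173 - 47*(-46) = -22173 + 2162 = -20011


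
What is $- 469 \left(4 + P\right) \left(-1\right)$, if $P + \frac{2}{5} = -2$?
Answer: $\frac{3752}{5} \approx 750.4$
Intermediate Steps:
$P = - \frac{12}{5}$ ($P = - \frac{2}{5} - 2 = - \frac{12}{5} \approx -2.4$)
$- 469 \left(4 + P\right) \left(-1\right) = - 469 \left(4 - \frac{12}{5}\right) \left(-1\right) = - 469 \cdot \frac{8}{5} \left(-1\right) = \left(-469\right) \left(- \frac{8}{5}\right) = \frac{3752}{5}$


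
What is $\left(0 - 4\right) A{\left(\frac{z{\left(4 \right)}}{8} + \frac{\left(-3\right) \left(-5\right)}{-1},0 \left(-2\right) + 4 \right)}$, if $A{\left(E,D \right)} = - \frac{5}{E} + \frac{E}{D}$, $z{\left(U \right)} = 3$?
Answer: $\frac{12409}{936} \approx 13.257$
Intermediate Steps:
$\left(0 - 4\right) A{\left(\frac{z{\left(4 \right)}}{8} + \frac{\left(-3\right) \left(-5\right)}{-1},0 \left(-2\right) + 4 \right)} = \left(0 - 4\right) \left(- \frac{5}{\frac{3}{8} + \frac{\left(-3\right) \left(-5\right)}{-1}} + \frac{\frac{3}{8} + \frac{\left(-3\right) \left(-5\right)}{-1}}{0 \left(-2\right) + 4}\right) = \left(0 - 4\right) \left(- \frac{5}{3 \cdot \frac{1}{8} + 15 \left(-1\right)} + \frac{3 \cdot \frac{1}{8} + 15 \left(-1\right)}{0 + 4}\right) = - 4 \left(- \frac{5}{\frac{3}{8} - 15} + \frac{\frac{3}{8} - 15}{4}\right) = - 4 \left(- \frac{5}{- \frac{117}{8}} - \frac{117}{32}\right) = - 4 \left(\left(-5\right) \left(- \frac{8}{117}\right) - \frac{117}{32}\right) = - 4 \left(\frac{40}{117} - \frac{117}{32}\right) = \left(-4\right) \left(- \frac{12409}{3744}\right) = \frac{12409}{936}$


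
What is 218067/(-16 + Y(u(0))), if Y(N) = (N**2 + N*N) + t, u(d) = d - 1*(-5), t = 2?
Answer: 72689/12 ≈ 6057.4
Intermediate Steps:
u(d) = 5 + d (u(d) = d + 5 = 5 + d)
Y(N) = 2 + 2*N**2 (Y(N) = (N**2 + N*N) + 2 = (N**2 + N**2) + 2 = 2*N**2 + 2 = 2 + 2*N**2)
218067/(-16 + Y(u(0))) = 218067/(-16 + (2 + 2*(5 + 0)**2)) = 218067/(-16 + (2 + 2*5**2)) = 218067/(-16 + (2 + 2*25)) = 218067/(-16 + (2 + 50)) = 218067/(-16 + 52) = 218067/36 = 218067*(1/36) = 72689/12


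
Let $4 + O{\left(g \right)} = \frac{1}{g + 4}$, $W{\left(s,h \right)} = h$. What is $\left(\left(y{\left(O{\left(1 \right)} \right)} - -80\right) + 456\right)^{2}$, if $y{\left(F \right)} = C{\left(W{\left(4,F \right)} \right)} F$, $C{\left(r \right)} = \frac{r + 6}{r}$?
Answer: $\frac{7241481}{25} \approx 2.8966 \cdot 10^{5}$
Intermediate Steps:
$C{\left(r \right)} = \frac{6 + r}{r}$
$O{\left(g \right)} = -4 + \frac{1}{4 + g}$ ($O{\left(g \right)} = -4 + \frac{1}{g + 4} = -4 + \frac{1}{4 + g}$)
$y{\left(F \right)} = 6 + F$ ($y{\left(F \right)} = \frac{6 + F}{F} F = 6 + F$)
$\left(\left(y{\left(O{\left(1 \right)} \right)} - -80\right) + 456\right)^{2} = \left(\left(\left(6 + \frac{-15 - 4}{4 + 1}\right) - -80\right) + 456\right)^{2} = \left(\left(\left(6 + \frac{-15 - 4}{5}\right) + 80\right) + 456\right)^{2} = \left(\left(\left(6 + \frac{1}{5} \left(-19\right)\right) + 80\right) + 456\right)^{2} = \left(\left(\left(6 - \frac{19}{5}\right) + 80\right) + 456\right)^{2} = \left(\left(\frac{11}{5} + 80\right) + 456\right)^{2} = \left(\frac{411}{5} + 456\right)^{2} = \left(\frac{2691}{5}\right)^{2} = \frac{7241481}{25}$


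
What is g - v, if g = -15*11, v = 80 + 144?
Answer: -389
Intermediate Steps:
v = 224
g = -165
g - v = -165 - 1*224 = -165 - 224 = -389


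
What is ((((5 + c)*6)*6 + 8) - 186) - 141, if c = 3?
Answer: -31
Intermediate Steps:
((((5 + c)*6)*6 + 8) - 186) - 141 = ((((5 + 3)*6)*6 + 8) - 186) - 141 = (((8*6)*6 + 8) - 186) - 141 = ((48*6 + 8) - 186) - 141 = ((288 + 8) - 186) - 141 = (296 - 186) - 141 = 110 - 141 = -31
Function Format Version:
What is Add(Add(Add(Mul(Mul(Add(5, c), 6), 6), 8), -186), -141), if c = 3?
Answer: -31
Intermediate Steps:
Add(Add(Add(Mul(Mul(Add(5, c), 6), 6), 8), -186), -141) = Add(Add(Add(Mul(Mul(Add(5, 3), 6), 6), 8), -186), -141) = Add(Add(Add(Mul(Mul(8, 6), 6), 8), -186), -141) = Add(Add(Add(Mul(48, 6), 8), -186), -141) = Add(Add(Add(288, 8), -186), -141) = Add(Add(296, -186), -141) = Add(110, -141) = -31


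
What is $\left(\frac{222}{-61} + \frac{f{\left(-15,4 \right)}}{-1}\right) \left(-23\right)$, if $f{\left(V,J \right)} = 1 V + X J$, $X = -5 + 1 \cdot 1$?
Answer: $- \frac{38387}{61} \approx -629.29$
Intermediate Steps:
$X = -4$ ($X = -5 + 1 = -4$)
$f{\left(V,J \right)} = V - 4 J$ ($f{\left(V,J \right)} = 1 V - 4 J = V - 4 J$)
$\left(\frac{222}{-61} + \frac{f{\left(-15,4 \right)}}{-1}\right) \left(-23\right) = \left(\frac{222}{-61} + \frac{-15 - 16}{-1}\right) \left(-23\right) = \left(222 \left(- \frac{1}{61}\right) + \left(-15 - 16\right) \left(-1\right)\right) \left(-23\right) = \left(- \frac{222}{61} - -31\right) \left(-23\right) = \left(- \frac{222}{61} + 31\right) \left(-23\right) = \frac{1669}{61} \left(-23\right) = - \frac{38387}{61}$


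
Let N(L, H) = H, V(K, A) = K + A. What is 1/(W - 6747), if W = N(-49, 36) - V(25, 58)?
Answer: -1/6794 ≈ -0.00014719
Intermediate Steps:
V(K, A) = A + K
W = -47 (W = 36 - (58 + 25) = 36 - 1*83 = 36 - 83 = -47)
1/(W - 6747) = 1/(-47 - 6747) = 1/(-6794) = -1/6794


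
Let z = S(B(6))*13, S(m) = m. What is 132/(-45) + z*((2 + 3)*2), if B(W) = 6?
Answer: 11656/15 ≈ 777.07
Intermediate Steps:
z = 78 (z = 6*13 = 78)
132/(-45) + z*((2 + 3)*2) = 132/(-45) + 78*((2 + 3)*2) = 132*(-1/45) + 78*(5*2) = -44/15 + 78*10 = -44/15 + 780 = 11656/15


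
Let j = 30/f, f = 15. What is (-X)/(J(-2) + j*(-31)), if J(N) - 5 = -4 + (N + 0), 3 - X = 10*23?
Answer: -227/63 ≈ -3.6032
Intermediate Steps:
X = -227 (X = 3 - 10*23 = 3 - 1*230 = 3 - 230 = -227)
J(N) = 1 + N (J(N) = 5 + (-4 + (N + 0)) = 5 + (-4 + N) = 1 + N)
j = 2 (j = 30/15 = 30*(1/15) = 2)
(-X)/(J(-2) + j*(-31)) = (-1*(-227))/((1 - 2) + 2*(-31)) = 227/(-1 - 62) = 227/(-63) = 227*(-1/63) = -227/63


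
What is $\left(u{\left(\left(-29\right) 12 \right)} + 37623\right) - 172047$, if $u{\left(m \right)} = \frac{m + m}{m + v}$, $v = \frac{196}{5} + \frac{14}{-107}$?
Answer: $- \frac{11108478756}{82639} \approx -1.3442 \cdot 10^{5}$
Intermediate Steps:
$v = \frac{20902}{535}$ ($v = 196 \cdot \frac{1}{5} + 14 \left(- \frac{1}{107}\right) = \frac{196}{5} - \frac{14}{107} = \frac{20902}{535} \approx 39.069$)
$u{\left(m \right)} = \frac{2 m}{\frac{20902}{535} + m}$ ($u{\left(m \right)} = \frac{m + m}{m + \frac{20902}{535}} = \frac{2 m}{\frac{20902}{535} + m}$)
$\left(u{\left(\left(-29\right) 12 \right)} + 37623\right) - 172047 = \left(\frac{1070 \left(\left(-29\right) 12\right)}{20902 + 535 \left(\left(-29\right) 12\right)} + 37623\right) - 172047 = \left(1070 \left(-348\right) \frac{1}{20902 + 535 \left(-348\right)} + 37623\right) - 172047 = \left(1070 \left(-348\right) \frac{1}{20902 - 186180} + 37623\right) - 172047 = \left(1070 \left(-348\right) \frac{1}{-165278} + 37623\right) - 172047 = \left(1070 \left(-348\right) \left(- \frac{1}{165278}\right) + 37623\right) - 172047 = \left(\frac{186180}{82639} + 37623\right) - 172047 = \frac{3109313277}{82639} - 172047 = - \frac{11108478756}{82639}$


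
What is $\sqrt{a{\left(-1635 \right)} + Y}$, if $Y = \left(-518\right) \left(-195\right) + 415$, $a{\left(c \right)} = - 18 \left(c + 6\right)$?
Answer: $\sqrt{130747} \approx 361.59$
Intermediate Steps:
$a{\left(c \right)} = -108 - 18 c$ ($a{\left(c \right)} = - 18 \left(6 + c\right) = -108 - 18 c$)
$Y = 101425$ ($Y = 101010 + 415 = 101425$)
$\sqrt{a{\left(-1635 \right)} + Y} = \sqrt{\left(-108 - -29430\right) + 101425} = \sqrt{\left(-108 + 29430\right) + 101425} = \sqrt{29322 + 101425} = \sqrt{130747}$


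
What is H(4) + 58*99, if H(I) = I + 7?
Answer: 5753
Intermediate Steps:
H(I) = 7 + I
H(4) + 58*99 = (7 + 4) + 58*99 = 11 + 5742 = 5753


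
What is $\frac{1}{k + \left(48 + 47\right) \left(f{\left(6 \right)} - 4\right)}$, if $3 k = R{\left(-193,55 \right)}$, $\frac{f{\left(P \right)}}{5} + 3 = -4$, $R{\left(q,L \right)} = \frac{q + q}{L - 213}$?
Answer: $- \frac{237}{877892} \approx -0.00026996$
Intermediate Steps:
$R{\left(q,L \right)} = \frac{2 q}{-213 + L}$
$f{\left(P \right)} = -35$ ($f{\left(P \right)} = -15 + 5 \left(-4\right) = -15 - 20 = -35$)
$k = \frac{193}{237}$ ($k = \frac{2 \left(-193\right) \frac{1}{-213 + 55}}{3} = \frac{2 \left(-193\right) \frac{1}{-158}}{3} = \frac{2 \left(-193\right) \left(- \frac{1}{158}\right)}{3} = \frac{1}{3} \cdot \frac{193}{79} = \frac{193}{237} \approx 0.81435$)
$\frac{1}{k + \left(48 + 47\right) \left(f{\left(6 \right)} - 4\right)} = \frac{1}{\frac{193}{237} + \left(48 + 47\right) \left(-35 - 4\right)} = \frac{1}{\frac{193}{237} + 95 \left(-35 - 4\right)} = \frac{1}{\frac{193}{237} + 95 \left(-39\right)} = \frac{1}{\frac{193}{237} - 3705} = \frac{1}{- \frac{877892}{237}} = - \frac{237}{877892}$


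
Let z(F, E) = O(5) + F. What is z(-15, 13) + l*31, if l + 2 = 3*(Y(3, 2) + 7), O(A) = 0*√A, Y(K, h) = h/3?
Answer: 636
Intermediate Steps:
Y(K, h) = h/3 (Y(K, h) = h*(⅓) = h/3)
O(A) = 0
z(F, E) = F (z(F, E) = 0 + F = F)
l = 21 (l = -2 + 3*((⅓)*2 + 7) = -2 + 3*(⅔ + 7) = -2 + 3*(23/3) = -2 + 23 = 21)
z(-15, 13) + l*31 = -15 + 21*31 = -15 + 651 = 636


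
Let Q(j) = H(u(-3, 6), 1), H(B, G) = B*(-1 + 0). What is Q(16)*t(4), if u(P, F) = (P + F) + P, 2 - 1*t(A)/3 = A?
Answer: 0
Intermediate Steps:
t(A) = 6 - 3*A
u(P, F) = F + 2*P (u(P, F) = (F + P) + P = F + 2*P)
H(B, G) = -B (H(B, G) = B*(-1) = -B)
Q(j) = 0 (Q(j) = -(6 + 2*(-3)) = -(6 - 6) = -1*0 = 0)
Q(16)*t(4) = 0*(6 - 3*4) = 0*(6 - 12) = 0*(-6) = 0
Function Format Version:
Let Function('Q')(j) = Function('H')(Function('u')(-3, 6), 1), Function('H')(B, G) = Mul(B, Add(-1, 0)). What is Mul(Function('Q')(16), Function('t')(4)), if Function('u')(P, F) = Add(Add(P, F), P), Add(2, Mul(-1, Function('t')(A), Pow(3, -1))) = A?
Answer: 0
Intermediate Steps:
Function('t')(A) = Add(6, Mul(-3, A))
Function('u')(P, F) = Add(F, Mul(2, P)) (Function('u')(P, F) = Add(Add(F, P), P) = Add(F, Mul(2, P)))
Function('H')(B, G) = Mul(-1, B) (Function('H')(B, G) = Mul(B, -1) = Mul(-1, B))
Function('Q')(j) = 0 (Function('Q')(j) = Mul(-1, Add(6, Mul(2, -3))) = Mul(-1, Add(6, -6)) = Mul(-1, 0) = 0)
Mul(Function('Q')(16), Function('t')(4)) = Mul(0, Add(6, Mul(-3, 4))) = Mul(0, Add(6, -12)) = Mul(0, -6) = 0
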